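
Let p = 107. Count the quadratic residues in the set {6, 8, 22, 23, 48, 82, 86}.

(6/107) = -1 → non-residue.
(8/107) = -1 → non-residue.
(22/107) = -1 → non-residue.
(23/107) = +1 → QR.
(48/107) = +1 → QR.
(82/107) = -1 → non-residue.
(86/107) = +1 → QR.
Total quadratic residues among the 7: 3.

3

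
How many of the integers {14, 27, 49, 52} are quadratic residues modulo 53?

2

(14/53) = -1 → non-residue.
(27/53) = -1 → non-residue.
(49/53) = +1 → QR.
(52/53) = +1 → QR.
Total quadratic residues among the 4: 2.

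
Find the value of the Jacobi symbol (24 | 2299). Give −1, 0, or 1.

Pull out 2^3: since 2299 ≡ 3 (mod 8), (2/2299) = -1, so (2/2299)^3 = -1.
Reciprocity: 3 ≡ 3 and 2299 ≡ 3 (mod 4), so (3/2299) = −(2299/3).
Reduce top mod 3: now compute (1/3).
Reached (1/3) = 1. Collecting the sign flips along the way, the symbol is +1.

1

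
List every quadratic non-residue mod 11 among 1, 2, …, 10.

2 6 7 8 10

Square k = 1,…,5 (k and 11−k give the same square):
1²=1, 2²=4, 3²=9, 4²≡5, 5²≡3 (mod 11).
The residues are {1, 3, 4, 5, 9}; the non-residues are the remaining 5 nonzero classes.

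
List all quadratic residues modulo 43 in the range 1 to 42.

Square k = 1,…,21 (k and 43−k give the same square):
1²=1, 2²=4, 3²=9, 4²=16, 5²=25, 6²=36, 7²≡6, 8²≡21, 9²≡38, 10²≡14, 11²≡35, 12²≡15, 13²≡40, 14²≡24, 15²≡10, 16²≡41, 17²≡31, 18²≡23, 19²≡17, 20²≡13, 21²≡11 (mod 43).
So the quadratic residues mod 43 are {1, 4, 6, 9, 10, 11, 13, 14, 15, 16, 17, 21, 23, 24, 25, 31, 35, 36, 38, 40, 41}.

1 4 6 9 10 11 13 14 15 16 17 21 23 24 25 31 35 36 38 40 41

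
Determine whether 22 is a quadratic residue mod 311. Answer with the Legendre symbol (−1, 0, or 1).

-1

Euler's criterion: (22/311) ≡ 22^155 (mod 311).
22^2 ≡ 173 (mod 311)
22^4 ≡ 73 (mod 311)
22^8 ≡ 42 (mod 311)
22^16 ≡ 209 (mod 311)
22^32 ≡ 141 (mod 311)
22^64 ≡ 288 (mod 311)
22^128 ≡ 218 (mod 311)
22^155 = 22^(128+16+8+2+1) ≡ 310 (mod 311).
Result is 310 ≡ −1, so (22/311) = −1.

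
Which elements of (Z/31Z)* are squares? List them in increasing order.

Square k = 1,…,15 (k and 31−k give the same square):
1²=1, 2²=4, 3²=9, 4²=16, 5²=25, 6²≡5, 7²≡18, 8²≡2, 9²≡19, 10²≡7, 11²≡28, 12²≡20, 13²≡14, 14²≡10, 15²≡8 (mod 31).
So the quadratic residues mod 31 are {1, 2, 4, 5, 7, 8, 9, 10, 14, 16, 18, 19, 20, 25, 28}.

1 2 4 5 7 8 9 10 14 16 18 19 20 25 28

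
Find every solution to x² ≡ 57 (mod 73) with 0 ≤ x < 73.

35, 38

73 ≡ 1 (mod 4), so we find a root by search.
Trying successive values, 35² = 1225 ≡ 57 (mod 73). The other root is 73 − 35 = 38.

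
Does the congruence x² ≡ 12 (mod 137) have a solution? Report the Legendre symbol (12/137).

Euler's criterion: (12/137) ≡ 12^68 (mod 137).
12^2 ≡ 7 (mod 137)
12^4 ≡ 49 (mod 137)
12^8 ≡ 72 (mod 137)
12^16 ≡ 115 (mod 137)
12^32 ≡ 73 (mod 137)
12^64 ≡ 123 (mod 137)
12^68 = 12^(64+4) ≡ 136 (mod 137).
Result is 136 ≡ −1, so (12/137) = −1.

-1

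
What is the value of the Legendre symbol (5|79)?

1

Reciprocity: 5 ≡ 1 and 79 ≡ 3 (mod 4), so (5/79) = +(79/5).
Reduce top mod 5: now compute (4/5).
Pull out 2^2: since 5 ≡ 5 (mod 8), (2/5) = -1, so (2/5)^2 = +1.
Reached (1/5) = 1. Collecting the sign flips along the way, the symbol is +1.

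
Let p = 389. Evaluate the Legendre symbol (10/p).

-1

Pull out 2: since 389 ≡ 5 (mod 8), (2/389) = -1.
Reciprocity: 5 ≡ 1 and 389 ≡ 1 (mod 4), so (5/389) = +(389/5).
Reduce top mod 5: now compute (4/5).
Pull out 2^2: since 5 ≡ 5 (mod 8), (2/5) = -1, so (2/5)^2 = +1.
Reached (1/5) = 1. Collecting the sign flips along the way, the symbol is -1.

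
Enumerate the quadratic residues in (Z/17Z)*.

1 2 4 8 9 13 15 16

Square k = 1,…,8 (k and 17−k give the same square):
1²=1, 2²=4, 3²=9, 4²=16, 5²≡8, 6²≡2, 7²≡15, 8²≡13 (mod 17).
So the quadratic residues mod 17 are {1, 2, 4, 8, 9, 13, 15, 16}.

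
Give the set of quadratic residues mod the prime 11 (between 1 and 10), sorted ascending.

1, 3, 4, 5, 9

Square k = 1,…,5 (k and 11−k give the same square):
1²=1, 2²=4, 3²=9, 4²≡5, 5²≡3 (mod 11).
So the quadratic residues mod 11 are {1, 3, 4, 5, 9}.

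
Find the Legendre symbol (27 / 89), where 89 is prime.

-1

Reciprocity: 27 ≡ 3 and 89 ≡ 1 (mod 4), so (27/89) = +(89/27).
Reduce top mod 27: now compute (8/27).
Pull out 2^3: since 27 ≡ 3 (mod 8), (2/27) = -1, so (2/27)^3 = -1.
Reached (1/27) = 1. Collecting the sign flips along the way, the symbol is -1.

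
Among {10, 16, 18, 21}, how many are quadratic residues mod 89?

4

(10/89) = +1 → QR.
(16/89) = +1 → QR.
(18/89) = +1 → QR.
(21/89) = +1 → QR.
Total quadratic residues among the 4: 4.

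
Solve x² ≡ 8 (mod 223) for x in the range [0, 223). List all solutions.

30, 193

Since 223 ≡ 3 (mod 4), a square root of 8 is 8^((223+1)/4) = 8^56 mod 223.
Repeated squaring: 8^2≡64, 8^4≡82, 8^8≡34, 8^16≡41, 8^32≡120 (mod 223).
8^56 = 8^(32+16+8) ≡ 30 (mod 223).
Check: 30² = 900 ≡ 8 (mod 223). The two roots are 30 and 193.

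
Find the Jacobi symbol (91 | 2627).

-1

Reciprocity: 91 ≡ 3 and 2627 ≡ 3 (mod 4), so (91/2627) = −(2627/91).
Reduce top mod 91: now compute (79/91).
Reciprocity: 79 ≡ 3 and 91 ≡ 3 (mod 4), so (79/91) = −(91/79).
Reduce top mod 79: now compute (12/79).
Pull out 2^2: since 79 ≡ 7 (mod 8), (2/79) = +1, so (2/79)^2 = +1.
Reciprocity: 3 ≡ 3 and 79 ≡ 3 (mod 4), so (3/79) = −(79/3).
Reduce top mod 3: now compute (1/3).
Reached (1/3) = 1. Collecting the sign flips along the way, the symbol is -1.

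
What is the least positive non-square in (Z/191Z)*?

7

(2/191) = +1, so 2 is a residue.
(3/191) = +1, so 3 is a residue.
(4/191) = +1, so 4 is a residue.
(5/191) = +1, so 5 is a residue.
(6/191) = +1, so 6 is a residue.
(7/191) = −1, so 7 is the smallest positive non-residue mod 191.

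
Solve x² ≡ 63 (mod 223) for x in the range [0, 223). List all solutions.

Since 223 ≡ 3 (mod 4), a square root of 63 is 63^((223+1)/4) = 63^56 mod 223.
Repeated squaring: 63^2≡178, 63^4≡18, 63^8≡101, 63^16≡166, 63^32≡127 (mod 223).
63^56 = 63^(32+16+8) ≡ 78 (mod 223).
Check: 78² = 6084 ≡ 63 (mod 223). The two roots are 78 and 145.

78, 145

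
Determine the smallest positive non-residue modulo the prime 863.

(2/863) = +1, so 2 is a residue.
(3/863) = +1, so 3 is a residue.
(4/863) = +1, so 4 is a residue.
(5/863) = −1, so 5 is the smallest positive non-residue mod 863.

5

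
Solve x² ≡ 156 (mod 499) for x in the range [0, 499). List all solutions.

Since 499 ≡ 3 (mod 4), a square root of 156 is 156^((499+1)/4) = 156^125 mod 499.
Repeated squaring: 156^2≡384, 156^4≡251, 156^8≡127, 156^16≡161, 156^32≡472, 156^64≡230 (mod 499).
156^125 = 156^(64+32+16+8+4+1) ≡ 125 (mod 499).
Check: 125² = 15625 ≡ 156 (mod 499). The two roots are 125 and 374.

125, 374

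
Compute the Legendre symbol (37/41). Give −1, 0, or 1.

Euler's criterion: (37/41) ≡ 37^20 (mod 41).
37^2 ≡ 16 (mod 41)
37^4 ≡ 10 (mod 41)
37^8 ≡ 18 (mod 41)
37^16 ≡ 37 (mod 41)
37^20 = 37^(16+4) ≡ 1 (mod 41).
Result is 1, so (37/41) = 1.

1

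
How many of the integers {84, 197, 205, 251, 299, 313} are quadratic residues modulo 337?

(84/337) = +1 → QR.
(197/337) = -1 → non-residue.
(205/337) = -1 → non-residue.
(251/337) = +1 → QR.
(299/337) = -1 → non-residue.
(313/337) = +1 → QR.
Total quadratic residues among the 6: 3.

3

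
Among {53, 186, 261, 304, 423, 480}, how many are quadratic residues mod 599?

(53/599) = +1 → QR.
(186/599) = -1 → non-residue.
(261/599) = -1 → non-residue.
(304/599) = +1 → QR.
(423/599) = +1 → QR.
(480/599) = +1 → QR.
Total quadratic residues among the 6: 4.

4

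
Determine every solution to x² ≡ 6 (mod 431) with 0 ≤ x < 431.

Since 431 ≡ 3 (mod 4), a square root of 6 is 6^((431+1)/4) = 6^108 mod 431.
Repeated squaring: 6^2≡36, 6^4≡3, 6^8≡9, 6^16≡81, 6^32≡96, 6^64≡165 (mod 431).
6^108 = 6^(64+32+8+4) ≡ 128 (mod 431).
Check: 128² = 16384 ≡ 6 (mod 431). The two roots are 128 and 303.

128, 303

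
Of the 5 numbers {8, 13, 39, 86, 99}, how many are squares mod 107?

(8/107) = -1 → non-residue.
(13/107) = +1 → QR.
(39/107) = +1 → QR.
(86/107) = +1 → QR.
(99/107) = +1 → QR.
Total quadratic residues among the 5: 4.

4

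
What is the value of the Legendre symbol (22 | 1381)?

Pull out 2: since 1381 ≡ 5 (mod 8), (2/1381) = -1.
Reciprocity: 11 ≡ 3 and 1381 ≡ 1 (mod 4), so (11/1381) = +(1381/11).
Reduce top mod 11: now compute (6/11).
Pull out 2: since 11 ≡ 3 (mod 8), (2/11) = -1.
Reciprocity: 3 ≡ 3 and 11 ≡ 3 (mod 4), so (3/11) = −(11/3).
Reduce top mod 3: now compute (2/3).
Pull out 2: since 3 ≡ 3 (mod 8), (2/3) = -1.
Reached (1/3) = 1. Collecting the sign flips along the way, the symbol is +1.

1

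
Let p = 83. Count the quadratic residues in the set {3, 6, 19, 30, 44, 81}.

(3/83) = +1 → QR.
(6/83) = -1 → non-residue.
(19/83) = -1 → non-residue.
(30/83) = +1 → QR.
(44/83) = +1 → QR.
(81/83) = +1 → QR.
Total quadratic residues among the 6: 4.

4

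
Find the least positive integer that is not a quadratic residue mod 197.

2

(2/197) = −1, so 2 is the smallest positive non-residue mod 197.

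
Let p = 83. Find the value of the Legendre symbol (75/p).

1

Reciprocity: 75 ≡ 3 and 83 ≡ 3 (mod 4), so (75/83) = −(83/75).
Reduce top mod 75: now compute (8/75).
Pull out 2^3: since 75 ≡ 3 (mod 8), (2/75) = -1, so (2/75)^3 = -1.
Reached (1/75) = 1. Collecting the sign flips along the way, the symbol is +1.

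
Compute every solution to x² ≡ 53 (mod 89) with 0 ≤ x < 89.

89 ≡ 1 (mod 4), so we find a root by search.
Trying successive values, 26² = 676 ≡ 53 (mod 89). The other root is 89 − 26 = 63.

26, 63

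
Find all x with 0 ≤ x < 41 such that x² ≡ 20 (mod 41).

15, 26

41 ≡ 1 (mod 4), so we find a root by search.
Trying successive values, 15² = 225 ≡ 20 (mod 41). The other root is 41 − 15 = 26.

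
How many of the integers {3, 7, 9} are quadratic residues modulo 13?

2

(3/13) = +1 → QR.
(7/13) = -1 → non-residue.
(9/13) = +1 → QR.
Total quadratic residues among the 3: 2.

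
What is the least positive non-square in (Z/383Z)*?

(2/383) = +1, so 2 is a residue.
(3/383) = +1, so 3 is a residue.
(4/383) = +1, so 4 is a residue.
(5/383) = −1, so 5 is the smallest positive non-residue mod 383.

5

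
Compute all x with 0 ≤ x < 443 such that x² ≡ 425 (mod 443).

63, 380

Since 443 ≡ 3 (mod 4), a square root of 425 is 425^((443+1)/4) = 425^111 mod 443.
Repeated squaring: 425^2≡324, 425^4≡428, 425^8≡225, 425^16≡123, 425^32≡67, 425^64≡59 (mod 443).
425^111 = 425^(64+32+8+4+2+1) ≡ 380 (mod 443).
Check: 380² = 144400 ≡ 425 (mod 443). The two roots are 63 and 380.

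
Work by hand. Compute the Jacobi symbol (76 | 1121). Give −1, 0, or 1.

0

Pull out 2^2: since 1121 ≡ 1 (mod 8), (2/1121) = +1, so (2/1121)^2 = +1.
Reciprocity: 19 ≡ 3 and 1121 ≡ 1 (mod 4), so (19/1121) = +(1121/19).
Reduce top mod 19: now compute (0/19).
Top reduces to 0: gcd > 1, so the symbol is 0.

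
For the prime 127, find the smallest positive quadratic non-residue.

(2/127) = +1, so 2 is a residue.
(3/127) = −1, so 3 is the smallest positive non-residue mod 127.

3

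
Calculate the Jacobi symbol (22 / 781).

0

Pull out 2: since 781 ≡ 5 (mod 8), (2/781) = -1.
Reciprocity: 11 ≡ 3 and 781 ≡ 1 (mod 4), so (11/781) = +(781/11).
Reduce top mod 11: now compute (0/11).
Top reduces to 0: gcd > 1, so the symbol is 0.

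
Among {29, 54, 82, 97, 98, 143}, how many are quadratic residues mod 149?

4

(29/149) = +1 → QR.
(54/149) = +1 → QR.
(82/149) = +1 → QR.
(97/149) = -1 → non-residue.
(98/149) = -1 → non-residue.
(143/149) = +1 → QR.
Total quadratic residues among the 6: 4.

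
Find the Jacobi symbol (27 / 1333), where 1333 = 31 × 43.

Reciprocity: 27 ≡ 3 and 1333 ≡ 1 (mod 4), so (27/1333) = +(1333/27).
Reduce top mod 27: now compute (10/27).
Pull out 2: since 27 ≡ 3 (mod 8), (2/27) = -1.
Reciprocity: 5 ≡ 1 and 27 ≡ 3 (mod 4), so (5/27) = +(27/5).
Reduce top mod 5: now compute (2/5).
Pull out 2: since 5 ≡ 5 (mod 8), (2/5) = -1.
Reached (1/5) = 1. Collecting the sign flips along the way, the symbol is +1.

1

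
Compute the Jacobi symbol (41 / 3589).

Reciprocity: 41 ≡ 1 and 3589 ≡ 1 (mod 4), so (41/3589) = +(3589/41).
Reduce top mod 41: now compute (22/41).
Pull out 2: since 41 ≡ 1 (mod 8), (2/41) = +1.
Reciprocity: 11 ≡ 3 and 41 ≡ 1 (mod 4), so (11/41) = +(41/11).
Reduce top mod 11: now compute (8/11).
Pull out 2^3: since 11 ≡ 3 (mod 8), (2/11) = -1, so (2/11)^3 = -1.
Reached (1/11) = 1. Collecting the sign flips along the way, the symbol is -1.

-1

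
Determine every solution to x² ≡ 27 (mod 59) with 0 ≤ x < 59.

26, 33

Since 59 ≡ 3 (mod 4), a square root of 27 is 27^((59+1)/4) = 27^15 mod 59.
Repeated squaring: 27^2≡21, 27^4≡28, 27^8≡17 (mod 59).
27^15 = 27^(8+4+2+1) ≡ 26 (mod 59).
Check: 26² = 676 ≡ 27 (mod 59). The two roots are 26 and 33.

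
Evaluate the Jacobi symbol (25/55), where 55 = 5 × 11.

0

Reciprocity: 25 ≡ 1 and 55 ≡ 3 (mod 4), so (25/55) = +(55/25).
Reduce top mod 25: now compute (5/25).
Reciprocity: 5 ≡ 1 and 25 ≡ 1 (mod 4), so (5/25) = +(25/5).
Reduce top mod 5: now compute (0/5).
Top reduces to 0: gcd > 1, so the symbol is 0.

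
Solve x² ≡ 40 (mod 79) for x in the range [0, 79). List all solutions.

Since 79 ≡ 3 (mod 4), a square root of 40 is 40^((79+1)/4) = 40^20 mod 79.
Repeated squaring: 40^2≡20, 40^4≡5, 40^8≡25, 40^16≡72 (mod 79).
40^20 = 40^(16+4) ≡ 44 (mod 79).
Check: 44² = 1936 ≡ 40 (mod 79). The two roots are 35 and 44.

35, 44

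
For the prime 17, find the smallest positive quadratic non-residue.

3

(2/17) = +1, so 2 is a residue.
(3/17) = −1, so 3 is the smallest positive non-residue mod 17.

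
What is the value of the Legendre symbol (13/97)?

Reciprocity: 13 ≡ 1 and 97 ≡ 1 (mod 4), so (13/97) = +(97/13).
Reduce top mod 13: now compute (6/13).
Pull out 2: since 13 ≡ 5 (mod 8), (2/13) = -1.
Reciprocity: 3 ≡ 3 and 13 ≡ 1 (mod 4), so (3/13) = +(13/3).
Reduce top mod 3: now compute (1/3).
Reached (1/3) = 1. Collecting the sign flips along the way, the symbol is -1.

-1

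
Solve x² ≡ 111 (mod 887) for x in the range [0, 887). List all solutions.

393, 494

Since 887 ≡ 3 (mod 4), a square root of 111 is 111^((887+1)/4) = 111^222 mod 887.
Repeated squaring: 111^2≡790, 111^4≡539, 111^8≡472, 111^16≡147, 111^32≡321, 111^64≡149, 111^128≡26 (mod 887).
111^222 = 111^(128+64+16+8+4+2) ≡ 494 (mod 887).
Check: 494² = 244036 ≡ 111 (mod 887). The two roots are 393 and 494.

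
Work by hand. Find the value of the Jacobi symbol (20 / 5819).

1

Pull out 2^2: since 5819 ≡ 3 (mod 8), (2/5819) = -1, so (2/5819)^2 = +1.
Reciprocity: 5 ≡ 1 and 5819 ≡ 3 (mod 4), so (5/5819) = +(5819/5).
Reduce top mod 5: now compute (4/5).
Pull out 2^2: since 5 ≡ 5 (mod 8), (2/5) = -1, so (2/5)^2 = +1.
Reached (1/5) = 1. Collecting the sign flips along the way, the symbol is +1.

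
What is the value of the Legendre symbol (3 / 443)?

Reciprocity: 3 ≡ 3 and 443 ≡ 3 (mod 4), so (3/443) = −(443/3).
Reduce top mod 3: now compute (2/3).
Pull out 2: since 3 ≡ 3 (mod 8), (2/3) = -1.
Reached (1/3) = 1. Collecting the sign flips along the way, the symbol is +1.

1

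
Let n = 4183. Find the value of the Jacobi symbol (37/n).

-1

Reciprocity: 37 ≡ 1 and 4183 ≡ 3 (mod 4), so (37/4183) = +(4183/37).
Reduce top mod 37: now compute (2/37).
Pull out 2: since 37 ≡ 5 (mod 8), (2/37) = -1.
Reached (1/37) = 1. Collecting the sign flips along the way, the symbol is -1.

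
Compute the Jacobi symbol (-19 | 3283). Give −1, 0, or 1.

First reduce: -19 ≡ 3264 (mod 3283).
Pull out 2^6: since 3283 ≡ 3 (mod 8), (2/3283) = -1, so (2/3283)^6 = +1.
Reciprocity: 51 ≡ 3 and 3283 ≡ 3 (mod 4), so (51/3283) = −(3283/51).
Reduce top mod 51: now compute (19/51).
Reciprocity: 19 ≡ 3 and 51 ≡ 3 (mod 4), so (19/51) = −(51/19).
Reduce top mod 19: now compute (13/19).
Reciprocity: 13 ≡ 1 and 19 ≡ 3 (mod 4), so (13/19) = +(19/13).
Reduce top mod 13: now compute (6/13).
Pull out 2: since 13 ≡ 5 (mod 8), (2/13) = -1.
Reciprocity: 3 ≡ 3 and 13 ≡ 1 (mod 4), so (3/13) = +(13/3).
Reduce top mod 3: now compute (1/3).
Reached (1/3) = 1. Collecting the sign flips along the way, the symbol is -1.

-1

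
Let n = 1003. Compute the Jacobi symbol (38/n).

-1

Pull out 2: since 1003 ≡ 3 (mod 8), (2/1003) = -1.
Reciprocity: 19 ≡ 3 and 1003 ≡ 3 (mod 4), so (19/1003) = −(1003/19).
Reduce top mod 19: now compute (15/19).
Reciprocity: 15 ≡ 3 and 19 ≡ 3 (mod 4), so (15/19) = −(19/15).
Reduce top mod 15: now compute (4/15).
Pull out 2^2: since 15 ≡ 7 (mod 8), (2/15) = +1, so (2/15)^2 = +1.
Reached (1/15) = 1. Collecting the sign flips along the way, the symbol is -1.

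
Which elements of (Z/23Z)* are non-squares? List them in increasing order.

Square k = 1,…,11 (k and 23−k give the same square):
1²=1, 2²=4, 3²=9, 4²=16, 5²≡2, 6²≡13, 7²≡3, 8²≡18, 9²≡12, 10²≡8, 11²≡6 (mod 23).
The residues are {1, 2, 3, 4, 6, 8, 9, 12, 13, 16, 18}; the non-residues are the remaining 11 nonzero classes.

5, 7, 10, 11, 14, 15, 17, 19, 20, 21, 22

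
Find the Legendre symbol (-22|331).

-1

Euler's criterion: (-22/331) ≡ 309^165 (mod 331).
309^2 ≡ 153 (mod 331)
309^4 ≡ 239 (mod 331)
309^8 ≡ 189 (mod 331)
309^16 ≡ 304 (mod 331)
309^32 ≡ 67 (mod 331)
309^64 ≡ 186 (mod 331)
309^128 ≡ 172 (mod 331)
309^165 = 309^(128+32+4+1) ≡ 330 (mod 331).
Result is 330 ≡ −1, so (-22/331) = −1.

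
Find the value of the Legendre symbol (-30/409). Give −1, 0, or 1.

1

First reduce: -30 ≡ 379 (mod 409).
Reciprocity: 379 ≡ 3 and 409 ≡ 1 (mod 4), so (379/409) = +(409/379).
Reduce top mod 379: now compute (30/379).
Pull out 2: since 379 ≡ 3 (mod 8), (2/379) = -1.
Reciprocity: 15 ≡ 3 and 379 ≡ 3 (mod 4), so (15/379) = −(379/15).
Reduce top mod 15: now compute (4/15).
Pull out 2^2: since 15 ≡ 7 (mod 8), (2/15) = +1, so (2/15)^2 = +1.
Reached (1/15) = 1. Collecting the sign flips along the way, the symbol is +1.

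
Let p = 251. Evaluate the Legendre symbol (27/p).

Reciprocity: 27 ≡ 3 and 251 ≡ 3 (mod 4), so (27/251) = −(251/27).
Reduce top mod 27: now compute (8/27).
Pull out 2^3: since 27 ≡ 3 (mod 8), (2/27) = -1, so (2/27)^3 = -1.
Reached (1/27) = 1. Collecting the sign flips along the way, the symbol is +1.

1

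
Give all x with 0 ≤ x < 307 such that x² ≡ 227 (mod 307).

29, 278

Since 307 ≡ 3 (mod 4), a square root of 227 is 227^((307+1)/4) = 227^77 mod 307.
Repeated squaring: 227^2≡260, 227^4≡60, 227^8≡223, 227^16≡302, 227^32≡25, 227^64≡11 (mod 307).
227^77 = 227^(64+8+4+1) ≡ 278 (mod 307).
Check: 278² = 77284 ≡ 227 (mod 307). The two roots are 29 and 278.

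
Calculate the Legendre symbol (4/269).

1

Pull out 2^2: since 269 ≡ 5 (mod 8), (2/269) = -1, so (2/269)^2 = +1.
Reached (1/269) = 1. Collecting the sign flips along the way, the symbol is +1.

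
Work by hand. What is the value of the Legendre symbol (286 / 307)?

1

Euler's criterion: (286/307) ≡ 286^153 (mod 307).
286^2 ≡ 134 (mod 307)
286^4 ≡ 150 (mod 307)
286^8 ≡ 89 (mod 307)
286^16 ≡ 246 (mod 307)
286^32 ≡ 37 (mod 307)
286^64 ≡ 141 (mod 307)
286^128 ≡ 233 (mod 307)
286^153 = 286^(128+16+8+1) ≡ 1 (mod 307).
Result is 1, so (286/307) = 1.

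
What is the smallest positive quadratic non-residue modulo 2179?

2

(2/2179) = −1, so 2 is the smallest positive non-residue mod 2179.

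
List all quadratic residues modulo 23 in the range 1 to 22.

Square k = 1,…,11 (k and 23−k give the same square):
1²=1, 2²=4, 3²=9, 4²=16, 5²≡2, 6²≡13, 7²≡3, 8²≡18, 9²≡12, 10²≡8, 11²≡6 (mod 23).
So the quadratic residues mod 23 are {1, 2, 3, 4, 6, 8, 9, 12, 13, 16, 18}.

1,2,3,4,6,8,9,12,13,16,18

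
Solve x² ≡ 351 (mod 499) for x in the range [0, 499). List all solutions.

Since 499 ≡ 3 (mod 4), a square root of 351 is 351^((499+1)/4) = 351^125 mod 499.
Repeated squaring: 351^2≡447, 351^4≡209, 351^8≡268, 351^16≡467, 351^32≡26, 351^64≡177 (mod 499).
351^125 = 351^(64+32+16+8+4+1) ≡ 437 (mod 499).
Check: 437² = 190969 ≡ 351 (mod 499). The two roots are 62 and 437.

62, 437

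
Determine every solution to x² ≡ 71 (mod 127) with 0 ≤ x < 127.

43, 84

Since 127 ≡ 3 (mod 4), a square root of 71 is 71^((127+1)/4) = 71^32 mod 127.
Repeated squaring: 71^2≡88, 71^4≡124, 71^8≡9, 71^16≡81, 71^32≡84 (mod 127).
71^32 = 71^(32) ≡ 84 (mod 127).
Check: 84² = 7056 ≡ 71 (mod 127). The two roots are 43 and 84.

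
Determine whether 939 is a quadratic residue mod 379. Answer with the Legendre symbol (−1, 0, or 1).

-1

Euler's criterion: (939/379) ≡ 181^189 (mod 379).
181^2 ≡ 167 (mod 379)
181^4 ≡ 222 (mod 379)
181^8 ≡ 14 (mod 379)
181^16 ≡ 196 (mod 379)
181^32 ≡ 137 (mod 379)
181^64 ≡ 198 (mod 379)
181^128 ≡ 167 (mod 379)
181^189 = 181^(128+32+16+8+4+1) ≡ 378 (mod 379).
Result is 378 ≡ −1, so (939/379) = −1.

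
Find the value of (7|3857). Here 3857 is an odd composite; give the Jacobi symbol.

0

Reciprocity: 7 ≡ 3 and 3857 ≡ 1 (mod 4), so (7/3857) = +(3857/7).
Reduce top mod 7: now compute (0/7).
Top reduces to 0: gcd > 1, so the symbol is 0.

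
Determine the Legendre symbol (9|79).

Reciprocity: 9 ≡ 1 and 79 ≡ 3 (mod 4), so (9/79) = +(79/9).
Reduce top mod 9: now compute (7/9).
Reciprocity: 7 ≡ 3 and 9 ≡ 1 (mod 4), so (7/9) = +(9/7).
Reduce top mod 7: now compute (2/7).
Pull out 2: since 7 ≡ 7 (mod 8), (2/7) = +1.
Reached (1/7) = 1. Collecting the sign flips along the way, the symbol is +1.

1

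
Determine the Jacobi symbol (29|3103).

0

Reciprocity: 29 ≡ 1 and 3103 ≡ 3 (mod 4), so (29/3103) = +(3103/29).
Reduce top mod 29: now compute (0/29).
Top reduces to 0: gcd > 1, so the symbol is 0.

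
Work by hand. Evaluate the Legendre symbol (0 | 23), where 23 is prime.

0

Top reduces to 0: gcd > 1, so the symbol is 0.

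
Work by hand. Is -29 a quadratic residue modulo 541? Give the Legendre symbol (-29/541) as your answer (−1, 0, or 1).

-1

Euler's criterion: (-29/541) ≡ 512^270 (mod 541).
512^2 ≡ 300 (mod 541)
512^4 ≡ 194 (mod 541)
512^8 ≡ 307 (mod 541)
512^16 ≡ 115 (mod 541)
512^32 ≡ 241 (mod 541)
512^64 ≡ 194 (mod 541)
512^128 ≡ 307 (mod 541)
512^256 ≡ 115 (mod 541)
512^270 = 512^(256+8+4+2) ≡ 540 (mod 541).
Result is 540 ≡ −1, so (-29/541) = −1.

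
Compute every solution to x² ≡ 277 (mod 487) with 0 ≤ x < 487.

Since 487 ≡ 3 (mod 4), a square root of 277 is 277^((487+1)/4) = 277^122 mod 487.
Repeated squaring: 277^2≡270, 277^4≡337, 277^8≡98, 277^16≡351, 277^32≡477, 277^64≡100 (mod 487).
277^122 = 277^(64+32+16+8+2) ≡ 120 (mod 487).
Check: 120² = 14400 ≡ 277 (mod 487). The two roots are 120 and 367.

120, 367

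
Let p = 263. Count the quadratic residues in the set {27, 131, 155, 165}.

(27/263) = +1 → QR.
(131/263) = -1 → non-residue.
(155/263) = -1 → non-residue.
(165/263) = -1 → non-residue.
Total quadratic residues among the 4: 1.

1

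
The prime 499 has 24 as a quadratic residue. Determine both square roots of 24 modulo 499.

Since 499 ≡ 3 (mod 4), a square root of 24 is 24^((499+1)/4) = 24^125 mod 499.
Repeated squaring: 24^2≡77, 24^4≡440, 24^8≡487, 24^16≡144, 24^32≡277, 24^64≡382 (mod 499).
24^125 = 24^(64+32+16+8+4+1) ≡ 39 (mod 499).
Check: 39² = 1521 ≡ 24 (mod 499). The two roots are 39 and 460.

39, 460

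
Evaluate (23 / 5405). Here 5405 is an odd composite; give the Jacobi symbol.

0

Reciprocity: 23 ≡ 3 and 5405 ≡ 1 (mod 4), so (23/5405) = +(5405/23).
Reduce top mod 23: now compute (0/23).
Top reduces to 0: gcd > 1, so the symbol is 0.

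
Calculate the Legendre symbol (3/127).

Reciprocity: 3 ≡ 3 and 127 ≡ 3 (mod 4), so (3/127) = −(127/3).
Reduce top mod 3: now compute (1/3).
Reached (1/3) = 1. Collecting the sign flips along the way, the symbol is -1.

-1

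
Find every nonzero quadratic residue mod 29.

1, 4, 5, 6, 7, 9, 13, 16, 20, 22, 23, 24, 25, 28

Square k = 1,…,14 (k and 29−k give the same square):
1²=1, 2²=4, 3²=9, 4²=16, 5²=25, 6²≡7, 7²≡20, 8²≡6, 9²≡23, 10²≡13, 11²≡5, 12²≡28, 13²≡24, 14²≡22 (mod 29).
So the quadratic residues mod 29 are {1, 4, 5, 6, 7, 9, 13, 16, 20, 22, 23, 24, 25, 28}.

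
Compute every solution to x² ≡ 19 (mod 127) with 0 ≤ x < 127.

20, 107

Since 127 ≡ 3 (mod 4), a square root of 19 is 19^((127+1)/4) = 19^32 mod 127.
Repeated squaring: 19^2≡107, 19^4≡19, 19^8≡107, 19^16≡19, 19^32≡107 (mod 127).
19^32 = 19^(32) ≡ 107 (mod 127).
Check: 107² = 11449 ≡ 19 (mod 127). The two roots are 20 and 107.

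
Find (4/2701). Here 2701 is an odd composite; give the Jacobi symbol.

1

Pull out 2^2: since 2701 ≡ 5 (mod 8), (2/2701) = -1, so (2/2701)^2 = +1.
Reached (1/2701) = 1. Collecting the sign flips along the way, the symbol is +1.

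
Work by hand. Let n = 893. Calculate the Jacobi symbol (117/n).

Reciprocity: 117 ≡ 1 and 893 ≡ 1 (mod 4), so (117/893) = +(893/117).
Reduce top mod 117: now compute (74/117).
Pull out 2: since 117 ≡ 5 (mod 8), (2/117) = -1.
Reciprocity: 37 ≡ 1 and 117 ≡ 1 (mod 4), so (37/117) = +(117/37).
Reduce top mod 37: now compute (6/37).
Pull out 2: since 37 ≡ 5 (mod 8), (2/37) = -1.
Reciprocity: 3 ≡ 3 and 37 ≡ 1 (mod 4), so (3/37) = +(37/3).
Reduce top mod 3: now compute (1/3).
Reached (1/3) = 1. Collecting the sign flips along the way, the symbol is +1.

1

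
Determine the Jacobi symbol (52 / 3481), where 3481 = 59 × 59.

1

Pull out 2^2: since 3481 ≡ 1 (mod 8), (2/3481) = +1, so (2/3481)^2 = +1.
Reciprocity: 13 ≡ 1 and 3481 ≡ 1 (mod 4), so (13/3481) = +(3481/13).
Reduce top mod 13: now compute (10/13).
Pull out 2: since 13 ≡ 5 (mod 8), (2/13) = -1.
Reciprocity: 5 ≡ 1 and 13 ≡ 1 (mod 4), so (5/13) = +(13/5).
Reduce top mod 5: now compute (3/5).
Reciprocity: 3 ≡ 3 and 5 ≡ 1 (mod 4), so (3/5) = +(5/3).
Reduce top mod 3: now compute (2/3).
Pull out 2: since 3 ≡ 3 (mod 8), (2/3) = -1.
Reached (1/3) = 1. Collecting the sign flips along the way, the symbol is +1.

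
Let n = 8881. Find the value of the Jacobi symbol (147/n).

Reciprocity: 147 ≡ 3 and 8881 ≡ 1 (mod 4), so (147/8881) = +(8881/147).
Reduce top mod 147: now compute (61/147).
Reciprocity: 61 ≡ 1 and 147 ≡ 3 (mod 4), so (61/147) = +(147/61).
Reduce top mod 61: now compute (25/61).
Reciprocity: 25 ≡ 1 and 61 ≡ 1 (mod 4), so (25/61) = +(61/25).
Reduce top mod 25: now compute (11/25).
Reciprocity: 11 ≡ 3 and 25 ≡ 1 (mod 4), so (11/25) = +(25/11).
Reduce top mod 11: now compute (3/11).
Reciprocity: 3 ≡ 3 and 11 ≡ 3 (mod 4), so (3/11) = −(11/3).
Reduce top mod 3: now compute (2/3).
Pull out 2: since 3 ≡ 3 (mod 8), (2/3) = -1.
Reached (1/3) = 1. Collecting the sign flips along the way, the symbol is +1.

1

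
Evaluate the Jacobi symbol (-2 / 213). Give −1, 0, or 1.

-1

First reduce: -2 ≡ 211 (mod 213).
Reciprocity: 211 ≡ 3 and 213 ≡ 1 (mod 4), so (211/213) = +(213/211).
Reduce top mod 211: now compute (2/211).
Pull out 2: since 211 ≡ 3 (mod 8), (2/211) = -1.
Reached (1/211) = 1. Collecting the sign flips along the way, the symbol is -1.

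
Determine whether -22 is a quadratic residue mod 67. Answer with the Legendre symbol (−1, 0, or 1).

-1

First reduce: -22 ≡ 45 (mod 67).
Reciprocity: 45 ≡ 1 and 67 ≡ 3 (mod 4), so (45/67) = +(67/45).
Reduce top mod 45: now compute (22/45).
Pull out 2: since 45 ≡ 5 (mod 8), (2/45) = -1.
Reciprocity: 11 ≡ 3 and 45 ≡ 1 (mod 4), so (11/45) = +(45/11).
Reduce top mod 11: now compute (1/11).
Reached (1/11) = 1. Collecting the sign flips along the way, the symbol is -1.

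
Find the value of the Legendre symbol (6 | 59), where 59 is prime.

Euler's criterion: (6/59) ≡ 6^29 (mod 59).
6^2 ≡ 36 (mod 59)
6^4 ≡ 57 (mod 59)
6^8 ≡ 4 (mod 59)
6^16 ≡ 16 (mod 59)
6^29 = 6^(16+8+4+1) ≡ 58 (mod 59).
Result is 58 ≡ −1, so (6/59) = −1.

-1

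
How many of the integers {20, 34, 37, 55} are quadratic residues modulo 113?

(20/113) = -1 → non-residue.
(34/113) = -1 → non-residue.
(37/113) = -1 → non-residue.
(55/113) = -1 → non-residue.
Total quadratic residues among the 4: 0.

0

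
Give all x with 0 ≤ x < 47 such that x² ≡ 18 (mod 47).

21, 26

Since 47 ≡ 3 (mod 4), a square root of 18 is 18^((47+1)/4) = 18^12 mod 47.
Repeated squaring: 18^2≡42, 18^4≡25, 18^8≡14 (mod 47).
18^12 = 18^(8+4) ≡ 21 (mod 47).
Check: 21² = 441 ≡ 18 (mod 47). The two roots are 21 and 26.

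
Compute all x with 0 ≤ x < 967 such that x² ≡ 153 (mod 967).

125, 842

Since 967 ≡ 3 (mod 4), a square root of 153 is 153^((967+1)/4) = 153^242 mod 967.
Repeated squaring: 153^2≡201, 153^4≡754, 153^8≡887, 153^16≡598, 153^32≡781, 153^64≡751, 153^128≡240 (mod 967).
153^242 = 153^(128+64+32+16+2) ≡ 842 (mod 967).
Check: 842² = 708964 ≡ 153 (mod 967). The two roots are 125 and 842.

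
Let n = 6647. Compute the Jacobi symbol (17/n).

0

Reciprocity: 17 ≡ 1 and 6647 ≡ 3 (mod 4), so (17/6647) = +(6647/17).
Reduce top mod 17: now compute (0/17).
Top reduces to 0: gcd > 1, so the symbol is 0.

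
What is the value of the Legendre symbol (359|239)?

1

First reduce: 359 ≡ 120 (mod 239).
Pull out 2^3: since 239 ≡ 7 (mod 8), (2/239) = +1, so (2/239)^3 = +1.
Reciprocity: 15 ≡ 3 and 239 ≡ 3 (mod 4), so (15/239) = −(239/15).
Reduce top mod 15: now compute (14/15).
Pull out 2: since 15 ≡ 7 (mod 8), (2/15) = +1.
Reciprocity: 7 ≡ 3 and 15 ≡ 3 (mod 4), so (7/15) = −(15/7).
Reduce top mod 7: now compute (1/7).
Reached (1/7) = 1. Collecting the sign flips along the way, the symbol is +1.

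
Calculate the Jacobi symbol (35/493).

Reciprocity: 35 ≡ 3 and 493 ≡ 1 (mod 4), so (35/493) = +(493/35).
Reduce top mod 35: now compute (3/35).
Reciprocity: 3 ≡ 3 and 35 ≡ 3 (mod 4), so (3/35) = −(35/3).
Reduce top mod 3: now compute (2/3).
Pull out 2: since 3 ≡ 3 (mod 8), (2/3) = -1.
Reached (1/3) = 1. Collecting the sign flips along the way, the symbol is +1.

1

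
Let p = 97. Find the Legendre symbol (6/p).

1

Pull out 2: since 97 ≡ 1 (mod 8), (2/97) = +1.
Reciprocity: 3 ≡ 3 and 97 ≡ 1 (mod 4), so (3/97) = +(97/3).
Reduce top mod 3: now compute (1/3).
Reached (1/3) = 1. Collecting the sign flips along the way, the symbol is +1.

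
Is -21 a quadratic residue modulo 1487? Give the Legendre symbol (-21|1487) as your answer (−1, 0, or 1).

-1

First reduce: -21 ≡ 1466 (mod 1487).
Pull out 2: since 1487 ≡ 7 (mod 8), (2/1487) = +1.
Reciprocity: 733 ≡ 1 and 1487 ≡ 3 (mod 4), so (733/1487) = +(1487/733).
Reduce top mod 733: now compute (21/733).
Reciprocity: 21 ≡ 1 and 733 ≡ 1 (mod 4), so (21/733) = +(733/21).
Reduce top mod 21: now compute (19/21).
Reciprocity: 19 ≡ 3 and 21 ≡ 1 (mod 4), so (19/21) = +(21/19).
Reduce top mod 19: now compute (2/19).
Pull out 2: since 19 ≡ 3 (mod 8), (2/19) = -1.
Reached (1/19) = 1. Collecting the sign flips along the way, the symbol is -1.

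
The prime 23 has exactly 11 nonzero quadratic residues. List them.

Square k = 1,…,11 (k and 23−k give the same square):
1²=1, 2²=4, 3²=9, 4²=16, 5²≡2, 6²≡13, 7²≡3, 8²≡18, 9²≡12, 10²≡8, 11²≡6 (mod 23).
So the quadratic residues mod 23 are {1, 2, 3, 4, 6, 8, 9, 12, 13, 16, 18}.

1 2 3 4 6 8 9 12 13 16 18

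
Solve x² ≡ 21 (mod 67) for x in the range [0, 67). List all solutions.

Since 67 ≡ 3 (mod 4), a square root of 21 is 21^((67+1)/4) = 21^17 mod 67.
Repeated squaring: 21^2≡39, 21^4≡47, 21^8≡65, 21^16≡4 (mod 67).
21^17 = 21^(16+1) ≡ 17 (mod 67).
Check: 17² = 289 ≡ 21 (mod 67). The two roots are 17 and 50.

17, 50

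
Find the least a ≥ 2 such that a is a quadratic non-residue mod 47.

(2/47) = +1, so 2 is a residue.
(3/47) = +1, so 3 is a residue.
(4/47) = +1, so 4 is a residue.
(5/47) = −1, so 5 is the smallest positive non-residue mod 47.

5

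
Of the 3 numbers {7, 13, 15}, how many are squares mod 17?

(7/17) = -1 → non-residue.
(13/17) = +1 → QR.
(15/17) = +1 → QR.
Total quadratic residues among the 3: 2.

2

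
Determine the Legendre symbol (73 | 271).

-1

Euler's criterion: (73/271) ≡ 73^135 (mod 271).
73^2 ≡ 180 (mod 271)
73^4 ≡ 151 (mod 271)
73^8 ≡ 37 (mod 271)
73^16 ≡ 14 (mod 271)
73^32 ≡ 196 (mod 271)
73^64 ≡ 205 (mod 271)
73^128 ≡ 20 (mod 271)
73^135 = 73^(128+4+2+1) ≡ 270 (mod 271).
Result is 270 ≡ −1, so (73/271) = −1.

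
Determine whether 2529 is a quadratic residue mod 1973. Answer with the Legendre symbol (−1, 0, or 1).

-1

First reduce: 2529 ≡ 556 (mod 1973).
Pull out 2^2: since 1973 ≡ 5 (mod 8), (2/1973) = -1, so (2/1973)^2 = +1.
Reciprocity: 139 ≡ 3 and 1973 ≡ 1 (mod 4), so (139/1973) = +(1973/139).
Reduce top mod 139: now compute (27/139).
Reciprocity: 27 ≡ 3 and 139 ≡ 3 (mod 4), so (27/139) = −(139/27).
Reduce top mod 27: now compute (4/27).
Pull out 2^2: since 27 ≡ 3 (mod 8), (2/27) = -1, so (2/27)^2 = +1.
Reached (1/27) = 1. Collecting the sign flips along the way, the symbol is -1.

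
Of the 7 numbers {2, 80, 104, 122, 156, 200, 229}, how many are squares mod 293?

3

(2/293) = -1 → non-residue.
(80/293) = -1 → non-residue.
(104/293) = +1 → QR.
(122/293) = -1 → non-residue.
(156/293) = +1 → QR.
(200/293) = -1 → non-residue.
(229/293) = +1 → QR.
Total quadratic residues among the 7: 3.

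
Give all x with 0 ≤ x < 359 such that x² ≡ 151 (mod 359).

Since 359 ≡ 3 (mod 4), a square root of 151 is 151^((359+1)/4) = 151^90 mod 359.
Repeated squaring: 151^2≡184, 151^4≡110, 151^8≡253, 151^16≡107, 151^32≡320, 151^64≡85 (mod 359).
151^90 = 151^(64+16+8+2) ≡ 200 (mod 359).
Check: 200² = 40000 ≡ 151 (mod 359). The two roots are 159 and 200.

159, 200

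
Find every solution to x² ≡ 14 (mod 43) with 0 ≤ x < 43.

10, 33

Since 43 ≡ 3 (mod 4), a square root of 14 is 14^((43+1)/4) = 14^11 mod 43.
Repeated squaring: 14^2≡24, 14^4≡17, 14^8≡31 (mod 43).
14^11 = 14^(8+2+1) ≡ 10 (mod 43).
Check: 10² = 100 ≡ 14 (mod 43). The two roots are 10 and 33.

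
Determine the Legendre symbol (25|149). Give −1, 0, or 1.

Reciprocity: 25 ≡ 1 and 149 ≡ 1 (mod 4), so (25/149) = +(149/25).
Reduce top mod 25: now compute (24/25).
Pull out 2^3: since 25 ≡ 1 (mod 8), (2/25) = +1, so (2/25)^3 = +1.
Reciprocity: 3 ≡ 3 and 25 ≡ 1 (mod 4), so (3/25) = +(25/3).
Reduce top mod 3: now compute (1/3).
Reached (1/3) = 1. Collecting the sign flips along the way, the symbol is +1.

1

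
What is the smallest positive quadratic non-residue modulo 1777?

(2/1777) = +1, so 2 is a residue.
(3/1777) = +1, so 3 is a residue.
(4/1777) = +1, so 4 is a residue.
(5/1777) = −1, so 5 is the smallest positive non-residue mod 1777.

5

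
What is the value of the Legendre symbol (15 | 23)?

-1

Euler's criterion: (15/23) ≡ 15^11 (mod 23).
15^2 ≡ 18 (mod 23)
15^4 ≡ 2 (mod 23)
15^8 ≡ 4 (mod 23)
15^11 = 15^(8+2+1) ≡ 22 (mod 23).
Result is 22 ≡ −1, so (15/23) = −1.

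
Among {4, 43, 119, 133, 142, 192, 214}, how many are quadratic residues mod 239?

(4/239) = +1 → QR.
(43/239) = -1 → non-residue.
(119/239) = -1 → non-residue.
(133/239) = +1 → QR.
(142/239) = +1 → QR.
(192/239) = +1 → QR.
(214/239) = -1 → non-residue.
Total quadratic residues among the 7: 4.

4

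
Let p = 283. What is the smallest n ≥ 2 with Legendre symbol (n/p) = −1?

(2/283) = −1, so 2 is the smallest positive non-residue mod 283.

2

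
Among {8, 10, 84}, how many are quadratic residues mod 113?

1

(8/113) = +1 → QR.
(10/113) = -1 → non-residue.
(84/113) = -1 → non-residue.
Total quadratic residues among the 3: 1.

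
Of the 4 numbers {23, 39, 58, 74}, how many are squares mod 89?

(23/89) = -1 → non-residue.
(39/89) = +1 → QR.
(58/89) = -1 → non-residue.
(74/89) = -1 → non-residue.
Total quadratic residues among the 4: 1.

1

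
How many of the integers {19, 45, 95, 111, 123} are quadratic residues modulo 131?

2

(19/131) = -1 → non-residue.
(45/131) = +1 → QR.
(95/131) = -1 → non-residue.
(111/131) = -1 → non-residue.
(123/131) = +1 → QR.
Total quadratic residues among the 5: 2.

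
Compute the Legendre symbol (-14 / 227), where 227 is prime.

1

Euler's criterion: (-14/227) ≡ 213^113 (mod 227).
213^2 ≡ 196 (mod 227)
213^4 ≡ 53 (mod 227)
213^8 ≡ 85 (mod 227)
213^16 ≡ 188 (mod 227)
213^32 ≡ 159 (mod 227)
213^64 ≡ 84 (mod 227)
213^113 = 213^(64+32+16+1) ≡ 1 (mod 227).
Result is 1, so (-14/227) = 1.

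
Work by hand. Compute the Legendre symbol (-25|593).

Euler's criterion: (-25/593) ≡ 568^296 (mod 593).
568^2 ≡ 32 (mod 593)
568^4 ≡ 431 (mod 593)
568^8 ≡ 152 (mod 593)
568^16 ≡ 570 (mod 593)
568^32 ≡ 529 (mod 593)
568^64 ≡ 538 (mod 593)
568^128 ≡ 60 (mod 593)
568^256 ≡ 42 (mod 593)
568^296 = 568^(256+32+8) ≡ 1 (mod 593).
Result is 1, so (-25/593) = 1.

1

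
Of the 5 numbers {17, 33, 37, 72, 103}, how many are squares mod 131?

1

(17/131) = -1 → non-residue.
(33/131) = +1 → QR.
(37/131) = -1 → non-residue.
(72/131) = -1 → non-residue.
(103/131) = -1 → non-residue.
Total quadratic residues among the 5: 1.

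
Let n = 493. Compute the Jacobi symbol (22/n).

-1

Pull out 2: since 493 ≡ 5 (mod 8), (2/493) = -1.
Reciprocity: 11 ≡ 3 and 493 ≡ 1 (mod 4), so (11/493) = +(493/11).
Reduce top mod 11: now compute (9/11).
Reciprocity: 9 ≡ 1 and 11 ≡ 3 (mod 4), so (9/11) = +(11/9).
Reduce top mod 9: now compute (2/9).
Pull out 2: since 9 ≡ 1 (mod 8), (2/9) = +1.
Reached (1/9) = 1. Collecting the sign flips along the way, the symbol is -1.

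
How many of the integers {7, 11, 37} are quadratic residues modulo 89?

1

(7/89) = -1 → non-residue.
(11/89) = +1 → QR.
(37/89) = -1 → non-residue.
Total quadratic residues among the 3: 1.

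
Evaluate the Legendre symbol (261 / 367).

-1

Reciprocity: 261 ≡ 1 and 367 ≡ 3 (mod 4), so (261/367) = +(367/261).
Reduce top mod 261: now compute (106/261).
Pull out 2: since 261 ≡ 5 (mod 8), (2/261) = -1.
Reciprocity: 53 ≡ 1 and 261 ≡ 1 (mod 4), so (53/261) = +(261/53).
Reduce top mod 53: now compute (49/53).
Reciprocity: 49 ≡ 1 and 53 ≡ 1 (mod 4), so (49/53) = +(53/49).
Reduce top mod 49: now compute (4/49).
Pull out 2^2: since 49 ≡ 1 (mod 8), (2/49) = +1, so (2/49)^2 = +1.
Reached (1/49) = 1. Collecting the sign flips along the way, the symbol is -1.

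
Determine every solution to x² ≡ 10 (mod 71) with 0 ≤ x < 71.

9, 62

Since 71 ≡ 3 (mod 4), a square root of 10 is 10^((71+1)/4) = 10^18 mod 71.
Repeated squaring: 10^2≡29, 10^4≡60, 10^8≡50, 10^16≡15 (mod 71).
10^18 = 10^(16+2) ≡ 9 (mod 71).
Check: 9² = 81 ≡ 10 (mod 71). The two roots are 9 and 62.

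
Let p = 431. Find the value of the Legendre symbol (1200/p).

1

First reduce: 1200 ≡ 338 (mod 431).
Pull out 2: since 431 ≡ 7 (mod 8), (2/431) = +1.
Reciprocity: 169 ≡ 1 and 431 ≡ 3 (mod 4), so (169/431) = +(431/169).
Reduce top mod 169: now compute (93/169).
Reciprocity: 93 ≡ 1 and 169 ≡ 1 (mod 4), so (93/169) = +(169/93).
Reduce top mod 93: now compute (76/93).
Pull out 2^2: since 93 ≡ 5 (mod 8), (2/93) = -1, so (2/93)^2 = +1.
Reciprocity: 19 ≡ 3 and 93 ≡ 1 (mod 4), so (19/93) = +(93/19).
Reduce top mod 19: now compute (17/19).
Reciprocity: 17 ≡ 1 and 19 ≡ 3 (mod 4), so (17/19) = +(19/17).
Reduce top mod 17: now compute (2/17).
Pull out 2: since 17 ≡ 1 (mod 8), (2/17) = +1.
Reached (1/17) = 1. Collecting the sign flips along the way, the symbol is +1.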